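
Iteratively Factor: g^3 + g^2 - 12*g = (g - 3)*(g^2 + 4*g) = (g - 3)*(g + 4)*(g)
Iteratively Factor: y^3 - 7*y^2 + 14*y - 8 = (y - 4)*(y^2 - 3*y + 2) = (y - 4)*(y - 1)*(y - 2)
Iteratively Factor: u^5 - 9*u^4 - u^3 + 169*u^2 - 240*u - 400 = (u - 5)*(u^4 - 4*u^3 - 21*u^2 + 64*u + 80) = (u - 5)*(u - 4)*(u^3 - 21*u - 20) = (u - 5)*(u - 4)*(u + 4)*(u^2 - 4*u - 5) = (u - 5)^2*(u - 4)*(u + 4)*(u + 1)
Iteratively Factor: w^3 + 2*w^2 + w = (w + 1)*(w^2 + w) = w*(w + 1)*(w + 1)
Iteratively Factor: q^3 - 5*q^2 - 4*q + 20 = (q - 2)*(q^2 - 3*q - 10) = (q - 2)*(q + 2)*(q - 5)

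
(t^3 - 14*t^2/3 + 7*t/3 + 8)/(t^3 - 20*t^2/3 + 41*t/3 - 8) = (t + 1)/(t - 1)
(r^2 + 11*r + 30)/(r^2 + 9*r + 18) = (r + 5)/(r + 3)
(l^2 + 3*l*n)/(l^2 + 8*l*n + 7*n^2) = l*(l + 3*n)/(l^2 + 8*l*n + 7*n^2)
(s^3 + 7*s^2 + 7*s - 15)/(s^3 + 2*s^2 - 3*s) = (s + 5)/s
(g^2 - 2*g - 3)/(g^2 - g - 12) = (-g^2 + 2*g + 3)/(-g^2 + g + 12)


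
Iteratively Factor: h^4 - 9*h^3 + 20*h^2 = (h)*(h^3 - 9*h^2 + 20*h) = h*(h - 5)*(h^2 - 4*h) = h*(h - 5)*(h - 4)*(h)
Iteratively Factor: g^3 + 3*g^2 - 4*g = (g + 4)*(g^2 - g) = (g - 1)*(g + 4)*(g)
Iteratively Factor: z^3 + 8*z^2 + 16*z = (z + 4)*(z^2 + 4*z) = (z + 4)^2*(z)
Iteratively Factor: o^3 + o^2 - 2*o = (o)*(o^2 + o - 2) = o*(o + 2)*(o - 1)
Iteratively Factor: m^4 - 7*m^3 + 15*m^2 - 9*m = (m - 3)*(m^3 - 4*m^2 + 3*m) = m*(m - 3)*(m^2 - 4*m + 3) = m*(m - 3)^2*(m - 1)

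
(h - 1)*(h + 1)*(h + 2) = h^3 + 2*h^2 - h - 2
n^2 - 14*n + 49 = (n - 7)^2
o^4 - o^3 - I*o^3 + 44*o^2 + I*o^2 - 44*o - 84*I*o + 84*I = (o - 1)*(o - 6*I)*(o - 2*I)*(o + 7*I)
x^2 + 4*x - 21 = (x - 3)*(x + 7)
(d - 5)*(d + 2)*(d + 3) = d^3 - 19*d - 30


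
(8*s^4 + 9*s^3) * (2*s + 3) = 16*s^5 + 42*s^4 + 27*s^3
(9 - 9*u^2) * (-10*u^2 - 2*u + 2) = 90*u^4 + 18*u^3 - 108*u^2 - 18*u + 18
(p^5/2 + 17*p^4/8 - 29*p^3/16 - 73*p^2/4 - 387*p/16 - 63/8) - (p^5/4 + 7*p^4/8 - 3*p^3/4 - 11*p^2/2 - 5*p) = p^5/4 + 5*p^4/4 - 17*p^3/16 - 51*p^2/4 - 307*p/16 - 63/8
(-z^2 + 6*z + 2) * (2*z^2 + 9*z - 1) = -2*z^4 + 3*z^3 + 59*z^2 + 12*z - 2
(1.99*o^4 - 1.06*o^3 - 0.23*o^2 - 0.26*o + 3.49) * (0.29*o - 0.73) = 0.5771*o^5 - 1.7601*o^4 + 0.7071*o^3 + 0.0925*o^2 + 1.2019*o - 2.5477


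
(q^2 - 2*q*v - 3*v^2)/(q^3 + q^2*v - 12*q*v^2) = (q + v)/(q*(q + 4*v))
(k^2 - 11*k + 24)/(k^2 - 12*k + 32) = (k - 3)/(k - 4)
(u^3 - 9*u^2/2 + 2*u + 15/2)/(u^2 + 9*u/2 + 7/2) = (2*u^2 - 11*u + 15)/(2*u + 7)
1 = 1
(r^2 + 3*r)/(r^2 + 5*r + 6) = r/(r + 2)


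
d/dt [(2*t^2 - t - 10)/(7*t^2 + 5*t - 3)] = (17*t^2 + 128*t + 53)/(49*t^4 + 70*t^3 - 17*t^2 - 30*t + 9)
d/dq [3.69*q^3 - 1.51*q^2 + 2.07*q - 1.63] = 11.07*q^2 - 3.02*q + 2.07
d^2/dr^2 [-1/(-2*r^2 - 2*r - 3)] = 4*(-2*r^2 - 2*r + 2*(2*r + 1)^2 - 3)/(2*r^2 + 2*r + 3)^3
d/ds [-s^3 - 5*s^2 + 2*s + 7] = -3*s^2 - 10*s + 2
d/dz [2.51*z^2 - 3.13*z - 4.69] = 5.02*z - 3.13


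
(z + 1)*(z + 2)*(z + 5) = z^3 + 8*z^2 + 17*z + 10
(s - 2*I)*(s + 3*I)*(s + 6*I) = s^3 + 7*I*s^2 + 36*I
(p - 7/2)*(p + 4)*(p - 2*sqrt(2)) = p^3 - 2*sqrt(2)*p^2 + p^2/2 - 14*p - sqrt(2)*p + 28*sqrt(2)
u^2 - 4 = (u - 2)*(u + 2)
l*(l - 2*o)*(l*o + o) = l^3*o - 2*l^2*o^2 + l^2*o - 2*l*o^2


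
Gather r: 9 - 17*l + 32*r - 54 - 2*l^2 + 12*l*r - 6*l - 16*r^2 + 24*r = -2*l^2 - 23*l - 16*r^2 + r*(12*l + 56) - 45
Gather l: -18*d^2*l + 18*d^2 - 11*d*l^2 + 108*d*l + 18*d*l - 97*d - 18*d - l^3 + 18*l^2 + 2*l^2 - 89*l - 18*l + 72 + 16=18*d^2 - 115*d - l^3 + l^2*(20 - 11*d) + l*(-18*d^2 + 126*d - 107) + 88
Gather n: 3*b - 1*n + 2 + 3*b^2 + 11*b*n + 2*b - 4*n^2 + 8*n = 3*b^2 + 5*b - 4*n^2 + n*(11*b + 7) + 2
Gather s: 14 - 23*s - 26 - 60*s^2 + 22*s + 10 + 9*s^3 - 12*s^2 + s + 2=9*s^3 - 72*s^2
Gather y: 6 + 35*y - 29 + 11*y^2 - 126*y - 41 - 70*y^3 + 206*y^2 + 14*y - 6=-70*y^3 + 217*y^2 - 77*y - 70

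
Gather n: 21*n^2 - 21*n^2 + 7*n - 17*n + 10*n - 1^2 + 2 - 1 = 0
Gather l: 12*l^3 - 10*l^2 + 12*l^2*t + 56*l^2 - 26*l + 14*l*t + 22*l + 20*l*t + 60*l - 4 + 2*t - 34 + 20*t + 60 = 12*l^3 + l^2*(12*t + 46) + l*(34*t + 56) + 22*t + 22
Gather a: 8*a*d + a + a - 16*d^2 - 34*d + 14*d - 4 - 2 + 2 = a*(8*d + 2) - 16*d^2 - 20*d - 4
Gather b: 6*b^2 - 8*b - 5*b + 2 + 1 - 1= 6*b^2 - 13*b + 2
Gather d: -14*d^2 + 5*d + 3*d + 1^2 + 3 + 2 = -14*d^2 + 8*d + 6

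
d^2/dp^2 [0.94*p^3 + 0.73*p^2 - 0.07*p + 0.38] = 5.64*p + 1.46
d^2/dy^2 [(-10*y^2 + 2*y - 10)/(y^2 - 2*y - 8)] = 36*(-y^3 - 15*y^2 + 6*y - 44)/(y^6 - 6*y^5 - 12*y^4 + 88*y^3 + 96*y^2 - 384*y - 512)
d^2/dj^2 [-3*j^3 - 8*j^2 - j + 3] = -18*j - 16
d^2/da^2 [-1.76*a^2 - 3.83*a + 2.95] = -3.52000000000000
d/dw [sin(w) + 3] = cos(w)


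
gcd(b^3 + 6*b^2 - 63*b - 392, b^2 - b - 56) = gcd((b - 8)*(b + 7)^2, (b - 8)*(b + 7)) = b^2 - b - 56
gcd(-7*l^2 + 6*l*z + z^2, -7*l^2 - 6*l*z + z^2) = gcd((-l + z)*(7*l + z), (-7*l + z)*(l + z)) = 1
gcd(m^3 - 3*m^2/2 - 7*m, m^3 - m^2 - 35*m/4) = m^2 - 7*m/2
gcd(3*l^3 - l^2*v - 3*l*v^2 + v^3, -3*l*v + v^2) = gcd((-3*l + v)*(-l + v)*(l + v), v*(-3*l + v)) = -3*l + v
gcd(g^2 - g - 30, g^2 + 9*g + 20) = g + 5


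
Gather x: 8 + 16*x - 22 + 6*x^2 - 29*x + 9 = 6*x^2 - 13*x - 5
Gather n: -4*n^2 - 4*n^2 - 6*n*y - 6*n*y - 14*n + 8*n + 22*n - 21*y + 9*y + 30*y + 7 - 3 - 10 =-8*n^2 + n*(16 - 12*y) + 18*y - 6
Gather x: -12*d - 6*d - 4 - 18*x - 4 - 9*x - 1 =-18*d - 27*x - 9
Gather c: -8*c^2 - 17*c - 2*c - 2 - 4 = -8*c^2 - 19*c - 6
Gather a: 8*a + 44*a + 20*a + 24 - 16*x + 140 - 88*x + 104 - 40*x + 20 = 72*a - 144*x + 288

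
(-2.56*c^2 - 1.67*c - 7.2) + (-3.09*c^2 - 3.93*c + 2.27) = -5.65*c^2 - 5.6*c - 4.93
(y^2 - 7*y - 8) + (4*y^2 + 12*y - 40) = 5*y^2 + 5*y - 48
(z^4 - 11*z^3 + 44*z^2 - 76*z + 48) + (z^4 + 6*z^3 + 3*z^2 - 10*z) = 2*z^4 - 5*z^3 + 47*z^2 - 86*z + 48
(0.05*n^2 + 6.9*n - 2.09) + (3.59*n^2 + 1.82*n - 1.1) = 3.64*n^2 + 8.72*n - 3.19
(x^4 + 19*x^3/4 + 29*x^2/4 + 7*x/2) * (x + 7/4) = x^5 + 13*x^4/2 + 249*x^3/16 + 259*x^2/16 + 49*x/8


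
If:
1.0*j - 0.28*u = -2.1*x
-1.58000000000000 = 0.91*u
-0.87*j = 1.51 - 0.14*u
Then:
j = -2.02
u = -1.74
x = 0.73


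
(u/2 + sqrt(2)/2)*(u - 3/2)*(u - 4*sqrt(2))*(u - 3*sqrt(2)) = u^4/2 - 3*sqrt(2)*u^3 - 3*u^3/4 + 5*u^2 + 9*sqrt(2)*u^2/2 - 15*u/2 + 12*sqrt(2)*u - 18*sqrt(2)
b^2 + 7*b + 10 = (b + 2)*(b + 5)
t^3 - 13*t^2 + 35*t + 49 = (t - 7)^2*(t + 1)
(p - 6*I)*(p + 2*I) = p^2 - 4*I*p + 12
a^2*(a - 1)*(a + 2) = a^4 + a^3 - 2*a^2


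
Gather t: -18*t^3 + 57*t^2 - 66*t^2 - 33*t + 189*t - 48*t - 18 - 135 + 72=-18*t^3 - 9*t^2 + 108*t - 81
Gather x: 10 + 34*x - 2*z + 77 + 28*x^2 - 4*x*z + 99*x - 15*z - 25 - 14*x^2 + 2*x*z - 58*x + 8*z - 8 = 14*x^2 + x*(75 - 2*z) - 9*z + 54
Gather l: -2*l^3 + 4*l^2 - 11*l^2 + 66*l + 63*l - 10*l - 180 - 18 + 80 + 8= -2*l^3 - 7*l^2 + 119*l - 110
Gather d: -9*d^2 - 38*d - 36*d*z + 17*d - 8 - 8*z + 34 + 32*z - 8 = -9*d^2 + d*(-36*z - 21) + 24*z + 18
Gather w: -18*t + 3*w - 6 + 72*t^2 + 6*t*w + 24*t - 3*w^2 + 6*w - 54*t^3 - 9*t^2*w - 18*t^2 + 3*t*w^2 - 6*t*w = -54*t^3 + 54*t^2 + 6*t + w^2*(3*t - 3) + w*(9 - 9*t^2) - 6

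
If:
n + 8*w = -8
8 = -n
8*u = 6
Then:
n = -8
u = 3/4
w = 0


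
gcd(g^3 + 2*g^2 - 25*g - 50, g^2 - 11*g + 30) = g - 5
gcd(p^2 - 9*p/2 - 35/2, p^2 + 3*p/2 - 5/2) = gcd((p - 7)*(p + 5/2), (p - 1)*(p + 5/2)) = p + 5/2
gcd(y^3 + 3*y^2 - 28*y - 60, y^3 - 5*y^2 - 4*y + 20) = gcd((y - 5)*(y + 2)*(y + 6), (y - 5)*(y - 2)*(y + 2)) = y^2 - 3*y - 10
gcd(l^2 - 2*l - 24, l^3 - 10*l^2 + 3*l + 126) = l - 6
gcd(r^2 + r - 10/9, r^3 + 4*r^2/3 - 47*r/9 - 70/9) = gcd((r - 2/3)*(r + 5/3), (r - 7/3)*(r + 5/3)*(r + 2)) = r + 5/3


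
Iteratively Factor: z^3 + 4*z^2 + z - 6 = (z - 1)*(z^2 + 5*z + 6) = (z - 1)*(z + 2)*(z + 3)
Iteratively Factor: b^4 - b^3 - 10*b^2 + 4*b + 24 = (b - 3)*(b^3 + 2*b^2 - 4*b - 8) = (b - 3)*(b + 2)*(b^2 - 4) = (b - 3)*(b + 2)^2*(b - 2)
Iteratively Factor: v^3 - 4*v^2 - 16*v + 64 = (v - 4)*(v^2 - 16) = (v - 4)*(v + 4)*(v - 4)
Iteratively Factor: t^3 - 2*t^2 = (t - 2)*(t^2) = t*(t - 2)*(t)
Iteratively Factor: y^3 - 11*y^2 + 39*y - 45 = (y - 5)*(y^2 - 6*y + 9) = (y - 5)*(y - 3)*(y - 3)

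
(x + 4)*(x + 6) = x^2 + 10*x + 24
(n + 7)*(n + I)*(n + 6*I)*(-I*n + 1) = -I*n^4 + 8*n^3 - 7*I*n^3 + 56*n^2 + 13*I*n^2 - 6*n + 91*I*n - 42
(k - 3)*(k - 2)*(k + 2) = k^3 - 3*k^2 - 4*k + 12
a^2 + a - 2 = (a - 1)*(a + 2)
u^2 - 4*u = u*(u - 4)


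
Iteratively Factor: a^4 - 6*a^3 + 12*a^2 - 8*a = (a - 2)*(a^3 - 4*a^2 + 4*a) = (a - 2)^2*(a^2 - 2*a) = a*(a - 2)^2*(a - 2)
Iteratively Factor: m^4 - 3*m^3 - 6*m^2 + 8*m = (m + 2)*(m^3 - 5*m^2 + 4*m) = m*(m + 2)*(m^2 - 5*m + 4) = m*(m - 1)*(m + 2)*(m - 4)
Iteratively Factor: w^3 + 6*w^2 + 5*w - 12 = (w + 4)*(w^2 + 2*w - 3) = (w - 1)*(w + 4)*(w + 3)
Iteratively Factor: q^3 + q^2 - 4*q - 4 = (q + 1)*(q^2 - 4) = (q - 2)*(q + 1)*(q + 2)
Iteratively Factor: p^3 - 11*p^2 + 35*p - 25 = (p - 5)*(p^2 - 6*p + 5) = (p - 5)*(p - 1)*(p - 5)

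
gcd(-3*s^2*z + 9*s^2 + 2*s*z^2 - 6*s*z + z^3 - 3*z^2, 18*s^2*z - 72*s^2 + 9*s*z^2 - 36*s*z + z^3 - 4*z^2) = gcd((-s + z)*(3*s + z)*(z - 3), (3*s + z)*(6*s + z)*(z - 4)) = 3*s + z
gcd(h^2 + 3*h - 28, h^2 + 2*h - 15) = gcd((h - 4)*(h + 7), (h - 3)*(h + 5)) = 1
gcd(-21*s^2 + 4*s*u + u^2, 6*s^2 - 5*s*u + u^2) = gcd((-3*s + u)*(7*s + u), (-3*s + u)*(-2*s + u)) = 3*s - u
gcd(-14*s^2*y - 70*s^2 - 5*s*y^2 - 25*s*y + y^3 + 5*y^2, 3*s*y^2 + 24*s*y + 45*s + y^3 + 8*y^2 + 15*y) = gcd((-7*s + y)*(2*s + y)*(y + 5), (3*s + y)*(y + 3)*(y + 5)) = y + 5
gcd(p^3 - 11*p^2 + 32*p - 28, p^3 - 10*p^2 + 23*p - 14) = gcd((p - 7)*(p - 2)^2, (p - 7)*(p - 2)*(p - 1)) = p^2 - 9*p + 14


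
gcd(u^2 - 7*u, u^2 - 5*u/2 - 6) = 1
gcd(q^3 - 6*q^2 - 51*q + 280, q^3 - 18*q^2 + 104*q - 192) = q - 8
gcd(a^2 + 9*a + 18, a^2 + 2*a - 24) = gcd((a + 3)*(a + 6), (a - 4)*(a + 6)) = a + 6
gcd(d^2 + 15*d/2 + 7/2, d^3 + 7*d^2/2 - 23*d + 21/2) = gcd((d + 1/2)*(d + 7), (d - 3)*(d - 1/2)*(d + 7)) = d + 7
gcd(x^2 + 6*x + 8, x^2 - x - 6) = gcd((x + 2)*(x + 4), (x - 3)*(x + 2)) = x + 2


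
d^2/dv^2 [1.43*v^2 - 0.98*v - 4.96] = 2.86000000000000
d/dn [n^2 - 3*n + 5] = 2*n - 3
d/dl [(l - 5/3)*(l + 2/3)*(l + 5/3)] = 3*l^2 + 4*l/3 - 25/9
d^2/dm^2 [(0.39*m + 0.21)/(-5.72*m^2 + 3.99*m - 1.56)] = (-(0.39*m + 0.21)*(11.44*m - 3.99)*(22.88*m - 7.98) + (13.3848*m - 0.7098)*(5.72*m^2 - 3.99*m + 1.56))/(5.72*m^2 - 3.99*m + 1.56)^3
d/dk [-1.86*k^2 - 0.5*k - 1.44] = -3.72*k - 0.5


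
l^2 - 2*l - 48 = (l - 8)*(l + 6)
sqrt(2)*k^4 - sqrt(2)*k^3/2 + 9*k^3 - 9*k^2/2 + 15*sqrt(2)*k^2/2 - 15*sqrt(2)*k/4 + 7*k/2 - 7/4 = (k - 1/2)*(k + sqrt(2)/2)*(k + 7*sqrt(2)/2)*(sqrt(2)*k + 1)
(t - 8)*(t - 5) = t^2 - 13*t + 40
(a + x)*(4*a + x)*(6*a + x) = 24*a^3 + 34*a^2*x + 11*a*x^2 + x^3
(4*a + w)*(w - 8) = 4*a*w - 32*a + w^2 - 8*w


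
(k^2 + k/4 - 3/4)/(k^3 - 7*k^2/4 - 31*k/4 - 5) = (4*k - 3)/(4*k^2 - 11*k - 20)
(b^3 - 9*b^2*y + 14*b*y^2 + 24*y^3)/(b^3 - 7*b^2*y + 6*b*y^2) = (-b^2 + 3*b*y + 4*y^2)/(b*(-b + y))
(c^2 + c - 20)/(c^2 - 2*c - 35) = (c - 4)/(c - 7)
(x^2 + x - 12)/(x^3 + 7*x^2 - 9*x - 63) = (x + 4)/(x^2 + 10*x + 21)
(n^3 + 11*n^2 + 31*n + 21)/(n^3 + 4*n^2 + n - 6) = (n^2 + 8*n + 7)/(n^2 + n - 2)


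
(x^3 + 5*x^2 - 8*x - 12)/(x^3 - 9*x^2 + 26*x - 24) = (x^2 + 7*x + 6)/(x^2 - 7*x + 12)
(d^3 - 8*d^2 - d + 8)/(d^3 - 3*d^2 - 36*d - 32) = (d - 1)/(d + 4)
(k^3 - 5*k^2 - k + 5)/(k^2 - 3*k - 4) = (k^2 - 6*k + 5)/(k - 4)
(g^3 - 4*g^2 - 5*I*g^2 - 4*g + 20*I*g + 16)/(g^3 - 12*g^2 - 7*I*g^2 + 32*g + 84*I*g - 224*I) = (g^2 - 5*I*g - 4)/(g^2 - g*(8 + 7*I) + 56*I)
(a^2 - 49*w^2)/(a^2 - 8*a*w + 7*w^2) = (-a - 7*w)/(-a + w)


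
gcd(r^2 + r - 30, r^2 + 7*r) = 1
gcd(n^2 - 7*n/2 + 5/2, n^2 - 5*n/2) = n - 5/2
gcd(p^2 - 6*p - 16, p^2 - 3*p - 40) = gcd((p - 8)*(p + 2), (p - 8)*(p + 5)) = p - 8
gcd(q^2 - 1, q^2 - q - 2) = q + 1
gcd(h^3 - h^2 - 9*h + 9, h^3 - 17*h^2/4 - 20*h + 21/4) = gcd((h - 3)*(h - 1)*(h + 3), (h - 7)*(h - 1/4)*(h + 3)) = h + 3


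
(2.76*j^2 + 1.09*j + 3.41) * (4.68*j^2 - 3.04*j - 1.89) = 12.9168*j^4 - 3.2892*j^3 + 7.4288*j^2 - 12.4265*j - 6.4449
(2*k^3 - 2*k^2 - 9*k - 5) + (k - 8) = 2*k^3 - 2*k^2 - 8*k - 13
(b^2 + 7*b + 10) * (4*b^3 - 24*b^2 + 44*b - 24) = 4*b^5 + 4*b^4 - 84*b^3 + 44*b^2 + 272*b - 240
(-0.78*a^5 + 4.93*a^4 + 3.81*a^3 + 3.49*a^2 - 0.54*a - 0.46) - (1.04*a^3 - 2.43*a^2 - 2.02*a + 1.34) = -0.78*a^5 + 4.93*a^4 + 2.77*a^3 + 5.92*a^2 + 1.48*a - 1.8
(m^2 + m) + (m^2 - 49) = 2*m^2 + m - 49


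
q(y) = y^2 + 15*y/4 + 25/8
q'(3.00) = 9.75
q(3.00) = 23.38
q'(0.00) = 3.75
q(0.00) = 3.12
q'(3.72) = 11.19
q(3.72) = 30.91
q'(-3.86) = -3.97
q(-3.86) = 3.55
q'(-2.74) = -1.73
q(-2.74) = 0.36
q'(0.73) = 5.21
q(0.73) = 6.40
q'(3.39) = 10.53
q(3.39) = 27.33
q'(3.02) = 9.79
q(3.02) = 23.57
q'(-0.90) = 1.95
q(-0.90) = 0.56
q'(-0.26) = 3.23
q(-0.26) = 2.22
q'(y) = 2*y + 15/4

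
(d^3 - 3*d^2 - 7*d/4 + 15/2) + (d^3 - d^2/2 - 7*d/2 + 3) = 2*d^3 - 7*d^2/2 - 21*d/4 + 21/2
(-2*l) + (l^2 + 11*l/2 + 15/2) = l^2 + 7*l/2 + 15/2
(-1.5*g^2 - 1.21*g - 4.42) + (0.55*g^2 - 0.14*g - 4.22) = -0.95*g^2 - 1.35*g - 8.64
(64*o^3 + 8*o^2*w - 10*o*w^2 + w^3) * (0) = 0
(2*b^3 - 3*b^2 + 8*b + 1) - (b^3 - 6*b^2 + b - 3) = b^3 + 3*b^2 + 7*b + 4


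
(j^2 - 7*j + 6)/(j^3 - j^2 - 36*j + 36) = 1/(j + 6)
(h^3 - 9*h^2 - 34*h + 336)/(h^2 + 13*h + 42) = (h^2 - 15*h + 56)/(h + 7)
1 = 1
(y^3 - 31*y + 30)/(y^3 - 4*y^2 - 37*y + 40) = (y^2 + y - 30)/(y^2 - 3*y - 40)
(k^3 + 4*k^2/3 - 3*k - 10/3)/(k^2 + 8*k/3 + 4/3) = (3*k^2 - 2*k - 5)/(3*k + 2)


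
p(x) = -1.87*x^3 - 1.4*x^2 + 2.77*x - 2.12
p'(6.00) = -215.99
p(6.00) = -439.82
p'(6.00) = -215.99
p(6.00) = -439.82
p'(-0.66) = 2.17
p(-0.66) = -4.02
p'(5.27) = -167.79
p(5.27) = -300.10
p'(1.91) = -23.04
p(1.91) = -14.97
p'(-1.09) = -0.84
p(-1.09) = -4.38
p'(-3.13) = -43.43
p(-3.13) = 32.84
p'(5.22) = -164.71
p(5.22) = -291.79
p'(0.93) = -4.69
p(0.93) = -2.26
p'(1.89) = -22.56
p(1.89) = -14.51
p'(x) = -5.61*x^2 - 2.8*x + 2.77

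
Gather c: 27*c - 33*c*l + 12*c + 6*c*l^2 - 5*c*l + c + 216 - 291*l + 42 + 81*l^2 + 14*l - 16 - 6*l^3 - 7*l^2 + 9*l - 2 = c*(6*l^2 - 38*l + 40) - 6*l^3 + 74*l^2 - 268*l + 240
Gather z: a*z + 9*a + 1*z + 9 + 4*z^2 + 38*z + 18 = 9*a + 4*z^2 + z*(a + 39) + 27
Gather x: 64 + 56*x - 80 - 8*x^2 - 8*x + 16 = -8*x^2 + 48*x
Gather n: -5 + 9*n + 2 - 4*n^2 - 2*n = -4*n^2 + 7*n - 3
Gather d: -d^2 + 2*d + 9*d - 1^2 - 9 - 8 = -d^2 + 11*d - 18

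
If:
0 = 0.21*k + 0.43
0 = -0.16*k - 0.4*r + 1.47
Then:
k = -2.05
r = 4.49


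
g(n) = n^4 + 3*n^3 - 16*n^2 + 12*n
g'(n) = 4*n^3 + 9*n^2 - 32*n + 12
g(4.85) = 577.40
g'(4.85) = 524.84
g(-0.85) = -23.08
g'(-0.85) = 43.25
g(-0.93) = -26.66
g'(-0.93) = 46.33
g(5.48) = 980.80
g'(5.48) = 765.18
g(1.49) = -2.79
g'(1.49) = -2.47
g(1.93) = -1.00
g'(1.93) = 12.52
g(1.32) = -2.10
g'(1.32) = -5.36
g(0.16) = 1.52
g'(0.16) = 7.13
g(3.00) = 54.00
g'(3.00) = 105.00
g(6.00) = 1440.00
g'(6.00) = 1008.00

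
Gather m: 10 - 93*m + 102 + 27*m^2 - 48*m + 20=27*m^2 - 141*m + 132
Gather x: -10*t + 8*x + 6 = -10*t + 8*x + 6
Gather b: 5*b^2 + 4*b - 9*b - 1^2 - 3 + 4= 5*b^2 - 5*b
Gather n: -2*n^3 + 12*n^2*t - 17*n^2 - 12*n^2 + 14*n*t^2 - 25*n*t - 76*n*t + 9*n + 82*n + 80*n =-2*n^3 + n^2*(12*t - 29) + n*(14*t^2 - 101*t + 171)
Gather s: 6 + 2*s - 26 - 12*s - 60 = -10*s - 80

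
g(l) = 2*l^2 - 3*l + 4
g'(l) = 4*l - 3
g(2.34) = 7.93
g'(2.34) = 6.36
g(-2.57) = 24.92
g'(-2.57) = -13.28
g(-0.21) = 4.72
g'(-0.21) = -3.84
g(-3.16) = 33.45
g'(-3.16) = -15.64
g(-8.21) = 163.44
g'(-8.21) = -35.84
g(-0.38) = 5.43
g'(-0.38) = -4.52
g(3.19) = 14.78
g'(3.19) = 9.76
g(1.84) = 5.25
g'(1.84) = 4.36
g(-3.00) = 31.00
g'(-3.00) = -15.00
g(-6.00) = 94.00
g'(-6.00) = -27.00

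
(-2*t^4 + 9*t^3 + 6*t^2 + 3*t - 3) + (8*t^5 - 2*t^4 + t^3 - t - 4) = 8*t^5 - 4*t^4 + 10*t^3 + 6*t^2 + 2*t - 7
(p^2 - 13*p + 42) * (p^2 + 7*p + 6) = p^4 - 6*p^3 - 43*p^2 + 216*p + 252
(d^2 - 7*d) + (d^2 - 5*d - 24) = 2*d^2 - 12*d - 24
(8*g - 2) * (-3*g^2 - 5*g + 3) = -24*g^3 - 34*g^2 + 34*g - 6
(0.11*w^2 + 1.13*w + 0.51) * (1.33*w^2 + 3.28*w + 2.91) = 0.1463*w^4 + 1.8637*w^3 + 4.7048*w^2 + 4.9611*w + 1.4841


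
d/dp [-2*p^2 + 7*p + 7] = 7 - 4*p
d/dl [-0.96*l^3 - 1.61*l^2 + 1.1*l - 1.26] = -2.88*l^2 - 3.22*l + 1.1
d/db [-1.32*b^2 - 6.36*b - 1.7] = -2.64*b - 6.36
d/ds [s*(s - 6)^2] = 3*(s - 6)*(s - 2)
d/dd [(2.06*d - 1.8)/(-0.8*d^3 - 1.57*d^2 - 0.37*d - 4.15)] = (3.296*d^3 - 1.0858*d^2 - 5.652*d - 9.215)/(0.64*d^6 + 2.512*d^5 + 3.0569*d^4 + 7.8018*d^3 + 13.1679*d^2 + 3.071*d + 17.2225)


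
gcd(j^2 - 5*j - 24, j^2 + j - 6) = j + 3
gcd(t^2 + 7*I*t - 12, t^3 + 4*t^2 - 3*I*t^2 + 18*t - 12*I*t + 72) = t + 3*I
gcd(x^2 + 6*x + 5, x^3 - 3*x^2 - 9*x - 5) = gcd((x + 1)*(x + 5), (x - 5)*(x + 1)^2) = x + 1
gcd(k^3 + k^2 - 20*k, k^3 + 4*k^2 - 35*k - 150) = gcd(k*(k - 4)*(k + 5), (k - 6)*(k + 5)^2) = k + 5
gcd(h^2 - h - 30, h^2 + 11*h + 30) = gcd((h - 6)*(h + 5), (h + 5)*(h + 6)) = h + 5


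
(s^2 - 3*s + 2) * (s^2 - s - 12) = s^4 - 4*s^3 - 7*s^2 + 34*s - 24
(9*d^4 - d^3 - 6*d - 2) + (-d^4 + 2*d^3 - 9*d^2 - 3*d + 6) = 8*d^4 + d^3 - 9*d^2 - 9*d + 4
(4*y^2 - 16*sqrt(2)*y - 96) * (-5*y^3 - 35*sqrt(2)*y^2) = -20*y^5 - 60*sqrt(2)*y^4 + 1600*y^3 + 3360*sqrt(2)*y^2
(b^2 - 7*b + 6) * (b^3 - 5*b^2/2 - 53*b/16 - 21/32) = b^5 - 19*b^4/2 + 323*b^3/16 + 241*b^2/32 - 489*b/32 - 63/16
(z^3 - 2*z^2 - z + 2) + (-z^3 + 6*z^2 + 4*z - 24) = 4*z^2 + 3*z - 22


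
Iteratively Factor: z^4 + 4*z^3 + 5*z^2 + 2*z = (z + 2)*(z^3 + 2*z^2 + z) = (z + 1)*(z + 2)*(z^2 + z) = (z + 1)^2*(z + 2)*(z)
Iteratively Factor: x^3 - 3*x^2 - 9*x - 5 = (x + 1)*(x^2 - 4*x - 5) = (x - 5)*(x + 1)*(x + 1)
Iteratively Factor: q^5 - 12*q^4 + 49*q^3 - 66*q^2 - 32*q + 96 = (q - 4)*(q^4 - 8*q^3 + 17*q^2 + 2*q - 24) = (q - 4)*(q - 3)*(q^3 - 5*q^2 + 2*q + 8) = (q - 4)^2*(q - 3)*(q^2 - q - 2) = (q - 4)^2*(q - 3)*(q + 1)*(q - 2)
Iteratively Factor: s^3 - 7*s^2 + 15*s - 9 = (s - 3)*(s^2 - 4*s + 3) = (s - 3)^2*(s - 1)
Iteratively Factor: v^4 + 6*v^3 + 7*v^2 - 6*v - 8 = (v + 1)*(v^3 + 5*v^2 + 2*v - 8) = (v + 1)*(v + 2)*(v^2 + 3*v - 4) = (v - 1)*(v + 1)*(v + 2)*(v + 4)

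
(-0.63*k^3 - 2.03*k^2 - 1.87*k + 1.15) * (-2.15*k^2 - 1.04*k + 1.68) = 1.3545*k^5 + 5.0197*k^4 + 5.0733*k^3 - 3.9381*k^2 - 4.3376*k + 1.932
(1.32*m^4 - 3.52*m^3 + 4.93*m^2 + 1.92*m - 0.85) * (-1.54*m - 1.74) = -2.0328*m^5 + 3.124*m^4 - 1.4674*m^3 - 11.535*m^2 - 2.0318*m + 1.479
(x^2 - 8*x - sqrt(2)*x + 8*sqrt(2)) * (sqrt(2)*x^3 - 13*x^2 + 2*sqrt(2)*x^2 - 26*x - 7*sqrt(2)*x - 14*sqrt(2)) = sqrt(2)*x^5 - 15*x^4 - 6*sqrt(2)*x^4 - 10*sqrt(2)*x^3 + 90*x^3 - 36*sqrt(2)*x^2 + 254*x^2 - 96*sqrt(2)*x - 84*x - 224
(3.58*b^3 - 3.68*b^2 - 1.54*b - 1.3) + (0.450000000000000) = 3.58*b^3 - 3.68*b^2 - 1.54*b - 0.85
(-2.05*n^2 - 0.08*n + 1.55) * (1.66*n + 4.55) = -3.403*n^3 - 9.4603*n^2 + 2.209*n + 7.0525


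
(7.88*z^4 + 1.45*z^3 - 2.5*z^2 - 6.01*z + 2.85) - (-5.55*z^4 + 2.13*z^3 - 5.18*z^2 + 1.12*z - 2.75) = 13.43*z^4 - 0.68*z^3 + 2.68*z^2 - 7.13*z + 5.6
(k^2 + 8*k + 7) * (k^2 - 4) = k^4 + 8*k^3 + 3*k^2 - 32*k - 28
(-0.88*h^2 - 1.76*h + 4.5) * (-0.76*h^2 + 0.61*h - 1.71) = 0.6688*h^4 + 0.8008*h^3 - 2.9888*h^2 + 5.7546*h - 7.695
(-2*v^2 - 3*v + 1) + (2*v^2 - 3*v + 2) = 3 - 6*v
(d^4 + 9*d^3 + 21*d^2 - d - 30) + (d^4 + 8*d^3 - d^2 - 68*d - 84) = 2*d^4 + 17*d^3 + 20*d^2 - 69*d - 114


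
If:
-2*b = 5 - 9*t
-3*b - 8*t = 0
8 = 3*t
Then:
No Solution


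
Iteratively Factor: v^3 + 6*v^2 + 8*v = (v + 4)*(v^2 + 2*v) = (v + 2)*(v + 4)*(v)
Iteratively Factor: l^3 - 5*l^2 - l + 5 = (l + 1)*(l^2 - 6*l + 5) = (l - 5)*(l + 1)*(l - 1)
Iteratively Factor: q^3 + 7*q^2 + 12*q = (q + 4)*(q^2 + 3*q) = q*(q + 4)*(q + 3)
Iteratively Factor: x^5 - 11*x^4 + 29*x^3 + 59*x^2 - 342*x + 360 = (x - 2)*(x^4 - 9*x^3 + 11*x^2 + 81*x - 180) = (x - 4)*(x - 2)*(x^3 - 5*x^2 - 9*x + 45) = (x - 5)*(x - 4)*(x - 2)*(x^2 - 9) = (x - 5)*(x - 4)*(x - 2)*(x + 3)*(x - 3)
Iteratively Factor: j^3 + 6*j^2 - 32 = (j + 4)*(j^2 + 2*j - 8) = (j + 4)^2*(j - 2)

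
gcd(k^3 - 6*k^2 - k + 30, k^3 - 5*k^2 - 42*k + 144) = k - 3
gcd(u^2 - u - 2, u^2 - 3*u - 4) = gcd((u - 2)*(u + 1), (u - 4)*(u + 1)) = u + 1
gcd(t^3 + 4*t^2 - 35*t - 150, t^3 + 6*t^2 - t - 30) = t + 5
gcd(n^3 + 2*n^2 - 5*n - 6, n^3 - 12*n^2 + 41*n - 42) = n - 2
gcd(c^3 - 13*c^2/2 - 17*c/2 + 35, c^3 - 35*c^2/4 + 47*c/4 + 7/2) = c^2 - 9*c + 14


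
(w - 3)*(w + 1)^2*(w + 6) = w^4 + 5*w^3 - 11*w^2 - 33*w - 18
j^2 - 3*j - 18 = (j - 6)*(j + 3)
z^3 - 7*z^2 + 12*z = z*(z - 4)*(z - 3)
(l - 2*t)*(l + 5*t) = l^2 + 3*l*t - 10*t^2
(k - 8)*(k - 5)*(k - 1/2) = k^3 - 27*k^2/2 + 93*k/2 - 20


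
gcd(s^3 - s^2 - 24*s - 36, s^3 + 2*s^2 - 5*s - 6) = s + 3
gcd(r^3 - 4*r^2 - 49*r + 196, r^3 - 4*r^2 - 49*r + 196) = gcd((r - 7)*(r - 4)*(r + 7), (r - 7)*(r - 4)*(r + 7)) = r^3 - 4*r^2 - 49*r + 196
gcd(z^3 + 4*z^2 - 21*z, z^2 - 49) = z + 7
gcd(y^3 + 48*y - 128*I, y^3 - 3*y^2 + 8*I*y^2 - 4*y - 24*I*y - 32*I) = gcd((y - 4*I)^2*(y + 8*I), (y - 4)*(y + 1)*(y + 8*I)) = y + 8*I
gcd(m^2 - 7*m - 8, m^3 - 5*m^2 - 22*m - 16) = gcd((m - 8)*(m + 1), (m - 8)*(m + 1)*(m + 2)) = m^2 - 7*m - 8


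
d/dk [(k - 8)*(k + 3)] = 2*k - 5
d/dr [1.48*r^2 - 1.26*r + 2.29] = 2.96*r - 1.26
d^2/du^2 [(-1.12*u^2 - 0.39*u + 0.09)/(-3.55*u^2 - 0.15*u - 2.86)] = (8.63715*u^3 - 75.03351*u^2 - 24.04557*u + 19.811174)/(44.738875*u^6 + 5.671125*u^5 + 108.369075*u^4 + 9.141075*u^3 + 87.30579*u^2 + 3.68082*u + 23.393656)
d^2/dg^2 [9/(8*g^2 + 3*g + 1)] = 18*(-64*g^2 - 24*g + (16*g + 3)^2 - 8)/(8*g^2 + 3*g + 1)^3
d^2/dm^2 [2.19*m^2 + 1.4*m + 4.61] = 4.38000000000000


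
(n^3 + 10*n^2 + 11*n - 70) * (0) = 0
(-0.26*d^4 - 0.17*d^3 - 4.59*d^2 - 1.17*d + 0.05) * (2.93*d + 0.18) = -0.7618*d^5 - 0.5449*d^4 - 13.4793*d^3 - 4.2543*d^2 - 0.0641*d + 0.009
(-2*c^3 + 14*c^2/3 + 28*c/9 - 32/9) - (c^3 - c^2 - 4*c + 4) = -3*c^3 + 17*c^2/3 + 64*c/9 - 68/9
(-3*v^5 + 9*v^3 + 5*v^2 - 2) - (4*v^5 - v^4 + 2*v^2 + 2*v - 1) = -7*v^5 + v^4 + 9*v^3 + 3*v^2 - 2*v - 1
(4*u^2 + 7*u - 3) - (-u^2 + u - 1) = 5*u^2 + 6*u - 2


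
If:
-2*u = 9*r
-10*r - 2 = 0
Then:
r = -1/5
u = 9/10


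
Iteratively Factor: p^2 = (p)*(p)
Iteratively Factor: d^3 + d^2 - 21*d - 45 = (d + 3)*(d^2 - 2*d - 15) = (d - 5)*(d + 3)*(d + 3)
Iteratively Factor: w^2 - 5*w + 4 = (w - 4)*(w - 1)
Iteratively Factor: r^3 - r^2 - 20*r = (r - 5)*(r^2 + 4*r) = (r - 5)*(r + 4)*(r)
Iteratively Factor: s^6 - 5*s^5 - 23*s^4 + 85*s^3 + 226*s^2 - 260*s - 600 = (s - 5)*(s^5 - 23*s^3 - 30*s^2 + 76*s + 120) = (s - 5)*(s - 2)*(s^4 + 2*s^3 - 19*s^2 - 68*s - 60) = (s - 5)*(s - 2)*(s + 2)*(s^3 - 19*s - 30) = (s - 5)*(s - 2)*(s + 2)^2*(s^2 - 2*s - 15) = (s - 5)*(s - 2)*(s + 2)^2*(s + 3)*(s - 5)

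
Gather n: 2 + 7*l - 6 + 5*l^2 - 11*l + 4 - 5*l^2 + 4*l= 0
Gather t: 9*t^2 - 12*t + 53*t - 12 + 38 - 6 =9*t^2 + 41*t + 20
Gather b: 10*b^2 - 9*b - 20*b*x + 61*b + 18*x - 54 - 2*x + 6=10*b^2 + b*(52 - 20*x) + 16*x - 48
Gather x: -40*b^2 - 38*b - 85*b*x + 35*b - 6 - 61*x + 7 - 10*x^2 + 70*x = -40*b^2 - 3*b - 10*x^2 + x*(9 - 85*b) + 1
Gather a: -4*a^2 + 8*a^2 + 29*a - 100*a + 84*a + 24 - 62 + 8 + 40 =4*a^2 + 13*a + 10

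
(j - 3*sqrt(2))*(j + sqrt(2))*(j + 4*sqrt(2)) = j^3 + 2*sqrt(2)*j^2 - 22*j - 24*sqrt(2)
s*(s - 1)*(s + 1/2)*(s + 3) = s^4 + 5*s^3/2 - 2*s^2 - 3*s/2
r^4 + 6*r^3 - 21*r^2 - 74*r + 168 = (r - 3)*(r - 2)*(r + 4)*(r + 7)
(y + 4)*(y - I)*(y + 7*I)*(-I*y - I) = -I*y^4 + 6*y^3 - 5*I*y^3 + 30*y^2 - 11*I*y^2 + 24*y - 35*I*y - 28*I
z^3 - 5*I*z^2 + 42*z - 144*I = (z - 8*I)*(z - 3*I)*(z + 6*I)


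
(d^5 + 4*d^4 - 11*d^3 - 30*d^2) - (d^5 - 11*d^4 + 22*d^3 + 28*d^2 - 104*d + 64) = 15*d^4 - 33*d^3 - 58*d^2 + 104*d - 64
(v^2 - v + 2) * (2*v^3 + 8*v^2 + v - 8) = 2*v^5 + 6*v^4 - 3*v^3 + 7*v^2 + 10*v - 16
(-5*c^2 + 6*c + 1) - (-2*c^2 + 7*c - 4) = -3*c^2 - c + 5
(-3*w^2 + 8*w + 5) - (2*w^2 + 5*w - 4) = -5*w^2 + 3*w + 9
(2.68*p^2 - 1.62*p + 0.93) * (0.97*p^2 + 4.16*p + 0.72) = 2.5996*p^4 + 9.5774*p^3 - 3.9075*p^2 + 2.7024*p + 0.6696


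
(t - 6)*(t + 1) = t^2 - 5*t - 6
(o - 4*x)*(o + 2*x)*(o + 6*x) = o^3 + 4*o^2*x - 20*o*x^2 - 48*x^3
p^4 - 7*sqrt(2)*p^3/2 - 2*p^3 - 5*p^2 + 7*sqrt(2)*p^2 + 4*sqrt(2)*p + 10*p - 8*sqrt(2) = (p - 2)*(p - 4*sqrt(2))*(p - sqrt(2)/2)*(p + sqrt(2))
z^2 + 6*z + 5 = (z + 1)*(z + 5)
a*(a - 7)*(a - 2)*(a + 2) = a^4 - 7*a^3 - 4*a^2 + 28*a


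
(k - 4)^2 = k^2 - 8*k + 16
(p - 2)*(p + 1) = p^2 - p - 2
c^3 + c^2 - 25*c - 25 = (c - 5)*(c + 1)*(c + 5)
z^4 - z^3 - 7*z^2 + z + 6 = (z - 3)*(z - 1)*(z + 1)*(z + 2)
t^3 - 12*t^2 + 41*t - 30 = (t - 6)*(t - 5)*(t - 1)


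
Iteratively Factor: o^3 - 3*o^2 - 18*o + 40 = (o - 2)*(o^2 - o - 20) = (o - 2)*(o + 4)*(o - 5)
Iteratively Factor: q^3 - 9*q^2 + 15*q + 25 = (q + 1)*(q^2 - 10*q + 25) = (q - 5)*(q + 1)*(q - 5)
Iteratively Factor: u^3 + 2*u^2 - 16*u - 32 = (u + 2)*(u^2 - 16) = (u - 4)*(u + 2)*(u + 4)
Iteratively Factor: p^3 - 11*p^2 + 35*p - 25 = (p - 1)*(p^2 - 10*p + 25) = (p - 5)*(p - 1)*(p - 5)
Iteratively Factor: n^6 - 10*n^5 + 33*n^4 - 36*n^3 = (n - 3)*(n^5 - 7*n^4 + 12*n^3) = n*(n - 3)*(n^4 - 7*n^3 + 12*n^2) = n^2*(n - 3)*(n^3 - 7*n^2 + 12*n) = n^3*(n - 3)*(n^2 - 7*n + 12) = n^3*(n - 4)*(n - 3)*(n - 3)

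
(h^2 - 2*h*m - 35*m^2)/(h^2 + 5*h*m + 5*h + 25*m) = (h - 7*m)/(h + 5)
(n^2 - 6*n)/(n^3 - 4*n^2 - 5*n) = (6 - n)/(-n^2 + 4*n + 5)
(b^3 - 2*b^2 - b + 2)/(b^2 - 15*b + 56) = (b^3 - 2*b^2 - b + 2)/(b^2 - 15*b + 56)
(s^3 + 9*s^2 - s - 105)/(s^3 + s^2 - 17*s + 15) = (s + 7)/(s - 1)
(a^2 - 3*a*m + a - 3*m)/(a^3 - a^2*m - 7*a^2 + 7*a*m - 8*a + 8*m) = (a - 3*m)/(a^2 - a*m - 8*a + 8*m)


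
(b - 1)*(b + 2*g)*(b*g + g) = b^3*g + 2*b^2*g^2 - b*g - 2*g^2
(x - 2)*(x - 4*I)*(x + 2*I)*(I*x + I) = I*x^4 + 2*x^3 - I*x^3 - 2*x^2 + 6*I*x^2 - 4*x - 8*I*x - 16*I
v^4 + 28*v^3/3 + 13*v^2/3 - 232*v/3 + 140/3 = (v - 2)*(v - 2/3)*(v + 5)*(v + 7)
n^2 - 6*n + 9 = (n - 3)^2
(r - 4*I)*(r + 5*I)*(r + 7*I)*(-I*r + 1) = -I*r^4 + 9*r^3 - 5*I*r^2 + 153*r + 140*I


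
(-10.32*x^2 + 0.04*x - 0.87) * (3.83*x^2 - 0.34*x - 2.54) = -39.5256*x^4 + 3.662*x^3 + 22.8671*x^2 + 0.1942*x + 2.2098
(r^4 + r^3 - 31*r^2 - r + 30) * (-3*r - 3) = -3*r^5 - 6*r^4 + 90*r^3 + 96*r^2 - 87*r - 90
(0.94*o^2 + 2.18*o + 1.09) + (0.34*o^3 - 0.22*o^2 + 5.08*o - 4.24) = 0.34*o^3 + 0.72*o^2 + 7.26*o - 3.15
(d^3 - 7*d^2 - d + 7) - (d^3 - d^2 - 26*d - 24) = -6*d^2 + 25*d + 31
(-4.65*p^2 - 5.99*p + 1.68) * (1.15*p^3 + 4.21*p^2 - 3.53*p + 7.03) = -5.3475*p^5 - 26.465*p^4 - 6.8714*p^3 - 4.472*p^2 - 48.0401*p + 11.8104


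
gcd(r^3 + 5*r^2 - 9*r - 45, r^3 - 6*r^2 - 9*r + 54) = r^2 - 9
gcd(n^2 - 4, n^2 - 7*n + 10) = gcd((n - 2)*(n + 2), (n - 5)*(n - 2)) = n - 2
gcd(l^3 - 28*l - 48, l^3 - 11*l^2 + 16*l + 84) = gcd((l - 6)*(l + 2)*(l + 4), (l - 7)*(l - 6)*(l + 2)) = l^2 - 4*l - 12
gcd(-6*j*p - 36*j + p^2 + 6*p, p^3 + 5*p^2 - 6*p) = p + 6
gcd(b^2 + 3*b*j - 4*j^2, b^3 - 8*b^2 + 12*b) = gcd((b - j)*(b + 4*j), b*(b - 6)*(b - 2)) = 1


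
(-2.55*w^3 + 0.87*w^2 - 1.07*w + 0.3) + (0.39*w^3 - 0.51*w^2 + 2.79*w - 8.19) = -2.16*w^3 + 0.36*w^2 + 1.72*w - 7.89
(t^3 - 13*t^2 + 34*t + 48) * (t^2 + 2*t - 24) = t^5 - 11*t^4 - 16*t^3 + 428*t^2 - 720*t - 1152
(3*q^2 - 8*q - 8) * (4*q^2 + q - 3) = 12*q^4 - 29*q^3 - 49*q^2 + 16*q + 24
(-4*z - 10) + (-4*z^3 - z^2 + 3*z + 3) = -4*z^3 - z^2 - z - 7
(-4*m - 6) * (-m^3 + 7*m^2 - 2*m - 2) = 4*m^4 - 22*m^3 - 34*m^2 + 20*m + 12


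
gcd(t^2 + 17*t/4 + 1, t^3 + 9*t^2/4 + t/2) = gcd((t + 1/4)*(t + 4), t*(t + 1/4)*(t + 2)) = t + 1/4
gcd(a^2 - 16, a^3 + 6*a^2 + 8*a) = a + 4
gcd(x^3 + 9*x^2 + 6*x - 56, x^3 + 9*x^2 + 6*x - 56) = x^3 + 9*x^2 + 6*x - 56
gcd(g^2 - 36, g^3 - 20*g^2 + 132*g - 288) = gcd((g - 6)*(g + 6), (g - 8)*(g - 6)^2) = g - 6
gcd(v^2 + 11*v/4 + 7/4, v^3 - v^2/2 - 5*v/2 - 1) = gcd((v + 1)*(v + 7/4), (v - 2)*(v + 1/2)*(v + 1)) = v + 1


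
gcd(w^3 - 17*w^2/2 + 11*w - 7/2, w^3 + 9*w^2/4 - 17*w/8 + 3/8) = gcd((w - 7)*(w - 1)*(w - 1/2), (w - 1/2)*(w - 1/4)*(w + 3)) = w - 1/2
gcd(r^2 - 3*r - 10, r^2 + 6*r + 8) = r + 2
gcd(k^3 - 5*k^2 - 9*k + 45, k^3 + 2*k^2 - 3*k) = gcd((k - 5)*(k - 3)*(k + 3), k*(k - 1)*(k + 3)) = k + 3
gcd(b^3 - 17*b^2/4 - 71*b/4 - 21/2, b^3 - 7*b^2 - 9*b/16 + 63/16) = b^2 - 25*b/4 - 21/4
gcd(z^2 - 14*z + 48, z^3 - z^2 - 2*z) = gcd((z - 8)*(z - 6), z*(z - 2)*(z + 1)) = 1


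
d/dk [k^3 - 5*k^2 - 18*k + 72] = 3*k^2 - 10*k - 18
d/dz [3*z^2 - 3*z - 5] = 6*z - 3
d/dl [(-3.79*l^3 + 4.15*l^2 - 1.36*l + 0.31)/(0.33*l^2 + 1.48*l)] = (-1.2507*l^4 - 11.2184*l^3 + 6.5908*l^2 - 0.2046*l - 0.4588)/(l^2*(0.1089*l^2 + 0.9768*l + 2.1904))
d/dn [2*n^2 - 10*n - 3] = 4*n - 10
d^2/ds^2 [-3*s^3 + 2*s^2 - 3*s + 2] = 4 - 18*s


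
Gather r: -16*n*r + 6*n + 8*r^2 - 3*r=6*n + 8*r^2 + r*(-16*n - 3)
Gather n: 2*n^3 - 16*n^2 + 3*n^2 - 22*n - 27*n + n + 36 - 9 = 2*n^3 - 13*n^2 - 48*n + 27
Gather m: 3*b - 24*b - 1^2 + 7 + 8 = 14 - 21*b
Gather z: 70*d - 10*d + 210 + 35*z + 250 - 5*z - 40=60*d + 30*z + 420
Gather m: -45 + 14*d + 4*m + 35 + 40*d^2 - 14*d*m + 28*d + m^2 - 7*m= 40*d^2 + 42*d + m^2 + m*(-14*d - 3) - 10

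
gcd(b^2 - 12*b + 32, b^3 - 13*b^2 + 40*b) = b - 8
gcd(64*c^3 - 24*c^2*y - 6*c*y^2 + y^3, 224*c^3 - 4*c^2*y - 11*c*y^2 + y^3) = -32*c^2 - 4*c*y + y^2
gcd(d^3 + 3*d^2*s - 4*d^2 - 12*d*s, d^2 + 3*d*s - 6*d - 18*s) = d + 3*s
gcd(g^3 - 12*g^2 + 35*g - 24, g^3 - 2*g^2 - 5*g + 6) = g^2 - 4*g + 3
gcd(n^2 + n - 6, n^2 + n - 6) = n^2 + n - 6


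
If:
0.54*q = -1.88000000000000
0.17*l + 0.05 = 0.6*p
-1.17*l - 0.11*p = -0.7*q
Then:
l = -2.04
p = -0.49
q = -3.48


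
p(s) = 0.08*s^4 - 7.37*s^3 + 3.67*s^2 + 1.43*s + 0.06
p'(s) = 0.32*s^3 - 22.11*s^2 + 7.34*s + 1.43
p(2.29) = -63.73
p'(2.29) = -93.87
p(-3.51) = 371.10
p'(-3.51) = -310.57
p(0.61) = 0.64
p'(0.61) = -2.25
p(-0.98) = 9.19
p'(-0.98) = -27.30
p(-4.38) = 712.93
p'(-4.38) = -481.78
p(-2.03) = 75.29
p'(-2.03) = -107.26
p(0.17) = 0.37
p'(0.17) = 2.04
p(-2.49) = 136.11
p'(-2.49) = -158.87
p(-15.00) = 29728.11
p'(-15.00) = -6163.42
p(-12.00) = 14905.62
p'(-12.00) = -3823.45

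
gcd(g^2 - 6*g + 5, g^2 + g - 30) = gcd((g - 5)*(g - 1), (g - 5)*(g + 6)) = g - 5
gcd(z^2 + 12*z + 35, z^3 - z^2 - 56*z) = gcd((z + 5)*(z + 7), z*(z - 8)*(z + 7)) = z + 7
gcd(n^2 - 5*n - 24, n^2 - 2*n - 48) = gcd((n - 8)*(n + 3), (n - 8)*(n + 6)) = n - 8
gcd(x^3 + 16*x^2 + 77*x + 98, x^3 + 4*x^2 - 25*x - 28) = x + 7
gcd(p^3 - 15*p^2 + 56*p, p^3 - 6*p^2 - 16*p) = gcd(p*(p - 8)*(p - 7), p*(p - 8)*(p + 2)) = p^2 - 8*p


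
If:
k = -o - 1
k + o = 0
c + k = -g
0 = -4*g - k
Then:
No Solution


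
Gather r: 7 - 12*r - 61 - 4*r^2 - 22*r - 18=-4*r^2 - 34*r - 72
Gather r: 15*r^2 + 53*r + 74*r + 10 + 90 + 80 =15*r^2 + 127*r + 180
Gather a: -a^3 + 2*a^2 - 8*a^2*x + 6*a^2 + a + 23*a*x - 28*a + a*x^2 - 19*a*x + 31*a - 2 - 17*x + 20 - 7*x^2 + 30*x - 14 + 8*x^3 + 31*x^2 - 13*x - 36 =-a^3 + a^2*(8 - 8*x) + a*(x^2 + 4*x + 4) + 8*x^3 + 24*x^2 - 32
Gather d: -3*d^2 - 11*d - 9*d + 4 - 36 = -3*d^2 - 20*d - 32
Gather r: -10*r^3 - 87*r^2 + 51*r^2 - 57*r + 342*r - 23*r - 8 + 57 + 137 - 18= -10*r^3 - 36*r^2 + 262*r + 168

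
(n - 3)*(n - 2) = n^2 - 5*n + 6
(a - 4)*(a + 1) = a^2 - 3*a - 4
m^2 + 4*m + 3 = (m + 1)*(m + 3)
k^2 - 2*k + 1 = (k - 1)^2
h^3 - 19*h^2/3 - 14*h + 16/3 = (h - 8)*(h - 1/3)*(h + 2)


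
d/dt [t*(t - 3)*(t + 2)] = 3*t^2 - 2*t - 6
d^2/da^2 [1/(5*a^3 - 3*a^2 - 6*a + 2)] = 6*((1 - 5*a)*(5*a^3 - 3*a^2 - 6*a + 2) + 3*(-5*a^2 + 2*a + 2)^2)/(5*a^3 - 3*a^2 - 6*a + 2)^3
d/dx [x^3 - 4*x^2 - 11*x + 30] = 3*x^2 - 8*x - 11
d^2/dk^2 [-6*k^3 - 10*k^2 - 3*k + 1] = -36*k - 20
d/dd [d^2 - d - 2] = 2*d - 1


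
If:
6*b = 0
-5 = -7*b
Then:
No Solution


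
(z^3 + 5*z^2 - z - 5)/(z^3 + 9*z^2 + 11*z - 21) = (z^2 + 6*z + 5)/(z^2 + 10*z + 21)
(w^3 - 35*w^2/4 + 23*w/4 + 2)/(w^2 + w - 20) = (w^3 - 35*w^2/4 + 23*w/4 + 2)/(w^2 + w - 20)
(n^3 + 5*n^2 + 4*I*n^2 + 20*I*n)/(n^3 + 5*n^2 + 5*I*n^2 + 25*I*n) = (n + 4*I)/(n + 5*I)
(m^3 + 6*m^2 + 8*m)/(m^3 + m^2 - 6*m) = (m^2 + 6*m + 8)/(m^2 + m - 6)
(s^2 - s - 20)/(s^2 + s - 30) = (s + 4)/(s + 6)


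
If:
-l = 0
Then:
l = 0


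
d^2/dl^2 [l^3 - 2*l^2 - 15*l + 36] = 6*l - 4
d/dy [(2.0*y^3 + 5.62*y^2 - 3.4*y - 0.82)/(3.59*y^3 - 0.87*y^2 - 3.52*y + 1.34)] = (-21.9158*y^4 + 10.332*y^3 - 5.869*y^2 + 13.6348*y - 7.4424)/(12.8881*y^6 - 6.2466*y^5 - 24.5167*y^4 + 15.746*y^3 + 10.0588*y^2 - 9.4336*y + 1.7956)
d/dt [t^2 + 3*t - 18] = 2*t + 3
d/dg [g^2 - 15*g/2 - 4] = 2*g - 15/2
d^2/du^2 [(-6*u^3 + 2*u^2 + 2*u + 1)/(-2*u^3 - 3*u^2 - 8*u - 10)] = 2*(-44*u^6 - 312*u^5 - 684*u^4 + 498*u^3 + 1785*u^2 + 1968*u - 74)/(8*u^9 + 36*u^8 + 150*u^7 + 435*u^6 + 960*u^5 + 1806*u^4 + 2552*u^3 + 2820*u^2 + 2400*u + 1000)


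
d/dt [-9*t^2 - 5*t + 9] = -18*t - 5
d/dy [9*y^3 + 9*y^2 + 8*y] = 27*y^2 + 18*y + 8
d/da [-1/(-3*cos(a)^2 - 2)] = 12*sin(2*a)/(3*cos(2*a) + 7)^2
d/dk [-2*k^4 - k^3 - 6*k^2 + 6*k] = -8*k^3 - 3*k^2 - 12*k + 6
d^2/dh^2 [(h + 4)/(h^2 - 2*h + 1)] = 2*(h + 14)/(h^4 - 4*h^3 + 6*h^2 - 4*h + 1)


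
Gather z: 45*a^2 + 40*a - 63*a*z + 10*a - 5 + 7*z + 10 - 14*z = 45*a^2 + 50*a + z*(-63*a - 7) + 5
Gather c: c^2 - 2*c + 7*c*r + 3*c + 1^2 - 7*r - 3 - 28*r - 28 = c^2 + c*(7*r + 1) - 35*r - 30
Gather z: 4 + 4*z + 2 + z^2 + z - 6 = z^2 + 5*z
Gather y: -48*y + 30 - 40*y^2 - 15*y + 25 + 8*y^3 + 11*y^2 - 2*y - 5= 8*y^3 - 29*y^2 - 65*y + 50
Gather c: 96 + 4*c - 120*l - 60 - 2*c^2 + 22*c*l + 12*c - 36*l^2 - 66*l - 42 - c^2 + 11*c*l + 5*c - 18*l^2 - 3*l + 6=-3*c^2 + c*(33*l + 21) - 54*l^2 - 189*l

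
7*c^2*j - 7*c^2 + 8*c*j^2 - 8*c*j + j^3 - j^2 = (c + j)*(7*c + j)*(j - 1)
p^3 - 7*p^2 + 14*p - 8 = (p - 4)*(p - 2)*(p - 1)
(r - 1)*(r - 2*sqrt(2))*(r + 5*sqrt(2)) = r^3 - r^2 + 3*sqrt(2)*r^2 - 20*r - 3*sqrt(2)*r + 20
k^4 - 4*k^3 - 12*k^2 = k^2*(k - 6)*(k + 2)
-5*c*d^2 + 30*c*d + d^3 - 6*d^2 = d*(-5*c + d)*(d - 6)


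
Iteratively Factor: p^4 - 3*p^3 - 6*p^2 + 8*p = (p - 4)*(p^3 + p^2 - 2*p) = (p - 4)*(p + 2)*(p^2 - p) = p*(p - 4)*(p + 2)*(p - 1)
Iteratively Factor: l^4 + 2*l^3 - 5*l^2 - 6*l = (l + 3)*(l^3 - l^2 - 2*l) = l*(l + 3)*(l^2 - l - 2) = l*(l + 1)*(l + 3)*(l - 2)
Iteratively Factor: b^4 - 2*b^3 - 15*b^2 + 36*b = (b - 3)*(b^3 + b^2 - 12*b) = (b - 3)*(b + 4)*(b^2 - 3*b) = b*(b - 3)*(b + 4)*(b - 3)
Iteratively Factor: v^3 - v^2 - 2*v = (v - 2)*(v^2 + v) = v*(v - 2)*(v + 1)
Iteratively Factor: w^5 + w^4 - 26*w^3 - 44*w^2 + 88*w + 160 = (w + 2)*(w^4 - w^3 - 24*w^2 + 4*w + 80) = (w + 2)*(w + 4)*(w^3 - 5*w^2 - 4*w + 20) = (w + 2)^2*(w + 4)*(w^2 - 7*w + 10) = (w - 2)*(w + 2)^2*(w + 4)*(w - 5)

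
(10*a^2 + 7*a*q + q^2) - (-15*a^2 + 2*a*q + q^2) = 25*a^2 + 5*a*q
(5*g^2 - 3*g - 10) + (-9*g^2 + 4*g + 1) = -4*g^2 + g - 9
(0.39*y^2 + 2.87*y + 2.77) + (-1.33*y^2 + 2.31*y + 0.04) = -0.94*y^2 + 5.18*y + 2.81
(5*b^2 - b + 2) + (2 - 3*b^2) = 2*b^2 - b + 4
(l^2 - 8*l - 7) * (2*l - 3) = 2*l^3 - 19*l^2 + 10*l + 21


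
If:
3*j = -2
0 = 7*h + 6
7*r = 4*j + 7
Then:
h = -6/7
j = -2/3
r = 13/21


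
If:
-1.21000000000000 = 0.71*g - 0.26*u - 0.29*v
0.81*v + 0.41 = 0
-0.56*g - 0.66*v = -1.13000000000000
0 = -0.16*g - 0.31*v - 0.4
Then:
No Solution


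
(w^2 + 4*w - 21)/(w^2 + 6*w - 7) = (w - 3)/(w - 1)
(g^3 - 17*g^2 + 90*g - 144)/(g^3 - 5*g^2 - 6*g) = (g^2 - 11*g + 24)/(g*(g + 1))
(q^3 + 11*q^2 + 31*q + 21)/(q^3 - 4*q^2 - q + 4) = (q^2 + 10*q + 21)/(q^2 - 5*q + 4)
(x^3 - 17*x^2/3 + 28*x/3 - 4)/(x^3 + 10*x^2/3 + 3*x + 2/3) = (3*x^3 - 17*x^2 + 28*x - 12)/(3*x^3 + 10*x^2 + 9*x + 2)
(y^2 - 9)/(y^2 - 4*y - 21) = (y - 3)/(y - 7)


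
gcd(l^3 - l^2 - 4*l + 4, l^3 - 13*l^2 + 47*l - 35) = l - 1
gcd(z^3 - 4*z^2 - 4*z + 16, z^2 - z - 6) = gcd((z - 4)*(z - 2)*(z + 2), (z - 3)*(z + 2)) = z + 2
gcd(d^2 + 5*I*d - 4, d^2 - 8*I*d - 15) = 1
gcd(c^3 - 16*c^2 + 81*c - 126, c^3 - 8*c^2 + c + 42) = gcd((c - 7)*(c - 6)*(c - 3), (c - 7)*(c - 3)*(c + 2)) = c^2 - 10*c + 21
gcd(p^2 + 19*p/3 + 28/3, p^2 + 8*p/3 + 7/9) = p + 7/3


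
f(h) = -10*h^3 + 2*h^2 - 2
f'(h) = -30*h^2 + 4*h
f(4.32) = -770.89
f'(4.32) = -542.59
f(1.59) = -37.14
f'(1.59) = -69.48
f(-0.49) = -0.34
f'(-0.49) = -9.16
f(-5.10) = 1376.53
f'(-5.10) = -800.70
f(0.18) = -1.99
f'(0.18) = -0.25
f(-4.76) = 1121.82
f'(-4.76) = -698.77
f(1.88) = -61.38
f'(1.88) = -98.51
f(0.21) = -2.00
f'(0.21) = -0.48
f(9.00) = -7130.00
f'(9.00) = -2394.00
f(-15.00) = 34198.00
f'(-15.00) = -6810.00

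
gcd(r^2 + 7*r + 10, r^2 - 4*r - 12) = r + 2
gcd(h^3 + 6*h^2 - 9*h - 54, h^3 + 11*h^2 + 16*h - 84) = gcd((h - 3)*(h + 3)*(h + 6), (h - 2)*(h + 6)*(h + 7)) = h + 6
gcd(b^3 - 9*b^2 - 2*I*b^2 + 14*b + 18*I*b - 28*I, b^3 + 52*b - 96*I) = b - 2*I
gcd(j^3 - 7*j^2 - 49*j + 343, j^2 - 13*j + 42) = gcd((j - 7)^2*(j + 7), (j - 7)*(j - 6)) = j - 7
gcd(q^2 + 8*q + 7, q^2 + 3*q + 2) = q + 1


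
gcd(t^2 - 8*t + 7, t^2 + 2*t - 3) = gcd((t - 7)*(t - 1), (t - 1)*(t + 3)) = t - 1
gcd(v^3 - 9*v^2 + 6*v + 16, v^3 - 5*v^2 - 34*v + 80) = v^2 - 10*v + 16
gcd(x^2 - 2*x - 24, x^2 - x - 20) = x + 4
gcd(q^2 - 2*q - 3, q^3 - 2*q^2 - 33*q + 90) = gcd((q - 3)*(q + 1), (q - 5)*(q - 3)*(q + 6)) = q - 3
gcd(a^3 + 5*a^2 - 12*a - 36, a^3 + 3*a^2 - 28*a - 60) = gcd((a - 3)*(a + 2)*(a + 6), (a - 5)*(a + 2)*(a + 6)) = a^2 + 8*a + 12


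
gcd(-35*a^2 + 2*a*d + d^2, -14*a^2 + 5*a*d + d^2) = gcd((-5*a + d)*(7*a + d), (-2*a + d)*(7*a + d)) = 7*a + d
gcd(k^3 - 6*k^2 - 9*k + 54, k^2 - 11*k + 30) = k - 6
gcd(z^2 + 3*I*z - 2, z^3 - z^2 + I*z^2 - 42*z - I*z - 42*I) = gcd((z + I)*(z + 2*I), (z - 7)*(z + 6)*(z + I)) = z + I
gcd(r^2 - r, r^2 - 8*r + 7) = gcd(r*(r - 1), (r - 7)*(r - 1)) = r - 1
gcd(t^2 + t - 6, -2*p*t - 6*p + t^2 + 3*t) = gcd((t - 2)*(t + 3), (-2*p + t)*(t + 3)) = t + 3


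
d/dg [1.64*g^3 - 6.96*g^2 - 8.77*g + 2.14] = 4.92*g^2 - 13.92*g - 8.77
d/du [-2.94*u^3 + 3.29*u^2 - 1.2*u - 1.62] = -8.82*u^2 + 6.58*u - 1.2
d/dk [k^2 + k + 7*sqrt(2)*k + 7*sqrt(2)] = 2*k + 1 + 7*sqrt(2)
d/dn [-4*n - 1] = -4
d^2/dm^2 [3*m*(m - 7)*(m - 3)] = 18*m - 60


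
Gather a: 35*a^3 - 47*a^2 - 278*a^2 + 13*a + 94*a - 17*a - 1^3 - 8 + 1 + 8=35*a^3 - 325*a^2 + 90*a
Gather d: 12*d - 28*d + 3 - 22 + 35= 16 - 16*d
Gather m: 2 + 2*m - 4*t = 2*m - 4*t + 2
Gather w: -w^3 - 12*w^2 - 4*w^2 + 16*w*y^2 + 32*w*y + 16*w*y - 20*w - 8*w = -w^3 - 16*w^2 + w*(16*y^2 + 48*y - 28)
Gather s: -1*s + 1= 1 - s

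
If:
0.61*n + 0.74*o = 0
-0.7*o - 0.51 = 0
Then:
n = 0.88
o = -0.73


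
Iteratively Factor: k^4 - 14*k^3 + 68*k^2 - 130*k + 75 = (k - 5)*(k^3 - 9*k^2 + 23*k - 15) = (k - 5)^2*(k^2 - 4*k + 3) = (k - 5)^2*(k - 3)*(k - 1)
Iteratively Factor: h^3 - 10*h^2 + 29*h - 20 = (h - 5)*(h^2 - 5*h + 4) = (h - 5)*(h - 1)*(h - 4)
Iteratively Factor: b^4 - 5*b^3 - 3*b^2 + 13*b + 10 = (b - 2)*(b^3 - 3*b^2 - 9*b - 5) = (b - 2)*(b + 1)*(b^2 - 4*b - 5) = (b - 5)*(b - 2)*(b + 1)*(b + 1)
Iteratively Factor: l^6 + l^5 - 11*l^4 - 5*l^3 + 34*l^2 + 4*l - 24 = (l + 3)*(l^5 - 2*l^4 - 5*l^3 + 10*l^2 + 4*l - 8) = (l + 1)*(l + 3)*(l^4 - 3*l^3 - 2*l^2 + 12*l - 8) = (l - 2)*(l + 1)*(l + 3)*(l^3 - l^2 - 4*l + 4) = (l - 2)*(l + 1)*(l + 2)*(l + 3)*(l^2 - 3*l + 2) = (l - 2)^2*(l + 1)*(l + 2)*(l + 3)*(l - 1)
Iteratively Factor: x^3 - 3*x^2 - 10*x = (x + 2)*(x^2 - 5*x) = (x - 5)*(x + 2)*(x)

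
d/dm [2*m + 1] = 2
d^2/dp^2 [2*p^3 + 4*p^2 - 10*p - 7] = 12*p + 8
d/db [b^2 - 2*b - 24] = 2*b - 2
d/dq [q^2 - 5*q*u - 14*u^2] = 2*q - 5*u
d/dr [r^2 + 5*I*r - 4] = 2*r + 5*I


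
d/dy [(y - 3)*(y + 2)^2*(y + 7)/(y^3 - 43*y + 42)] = (y^4 - 14*y^3 + 19*y^2 + 36*y - 132)/(y^4 - 14*y^3 + 61*y^2 - 84*y + 36)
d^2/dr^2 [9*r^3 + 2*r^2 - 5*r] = 54*r + 4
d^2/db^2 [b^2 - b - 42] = 2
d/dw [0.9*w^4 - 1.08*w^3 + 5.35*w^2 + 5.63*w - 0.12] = 3.6*w^3 - 3.24*w^2 + 10.7*w + 5.63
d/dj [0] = 0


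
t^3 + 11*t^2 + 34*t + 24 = (t + 1)*(t + 4)*(t + 6)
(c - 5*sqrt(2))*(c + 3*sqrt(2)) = c^2 - 2*sqrt(2)*c - 30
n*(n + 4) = n^2 + 4*n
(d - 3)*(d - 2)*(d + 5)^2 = d^4 + 5*d^3 - 19*d^2 - 65*d + 150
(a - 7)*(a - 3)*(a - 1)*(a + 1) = a^4 - 10*a^3 + 20*a^2 + 10*a - 21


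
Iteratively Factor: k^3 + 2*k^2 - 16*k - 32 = (k + 4)*(k^2 - 2*k - 8) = (k - 4)*(k + 4)*(k + 2)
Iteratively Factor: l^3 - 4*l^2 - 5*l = (l)*(l^2 - 4*l - 5) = l*(l - 5)*(l + 1)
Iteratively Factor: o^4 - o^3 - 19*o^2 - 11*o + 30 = (o + 2)*(o^3 - 3*o^2 - 13*o + 15) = (o + 2)*(o + 3)*(o^2 - 6*o + 5) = (o - 1)*(o + 2)*(o + 3)*(o - 5)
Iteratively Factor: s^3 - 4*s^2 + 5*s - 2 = (s - 2)*(s^2 - 2*s + 1) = (s - 2)*(s - 1)*(s - 1)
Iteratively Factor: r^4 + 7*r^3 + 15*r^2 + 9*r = (r + 3)*(r^3 + 4*r^2 + 3*r) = (r + 3)^2*(r^2 + r) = r*(r + 3)^2*(r + 1)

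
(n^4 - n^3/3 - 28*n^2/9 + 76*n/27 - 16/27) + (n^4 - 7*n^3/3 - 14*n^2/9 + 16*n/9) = 2*n^4 - 8*n^3/3 - 14*n^2/3 + 124*n/27 - 16/27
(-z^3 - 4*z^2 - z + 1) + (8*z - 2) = -z^3 - 4*z^2 + 7*z - 1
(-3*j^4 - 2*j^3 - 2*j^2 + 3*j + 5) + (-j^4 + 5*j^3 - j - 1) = -4*j^4 + 3*j^3 - 2*j^2 + 2*j + 4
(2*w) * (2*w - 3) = 4*w^2 - 6*w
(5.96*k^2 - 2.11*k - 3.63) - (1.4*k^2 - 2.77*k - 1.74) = 4.56*k^2 + 0.66*k - 1.89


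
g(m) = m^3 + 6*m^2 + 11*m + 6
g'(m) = 3*m^2 + 12*m + 11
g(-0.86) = 0.34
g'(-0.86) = 2.90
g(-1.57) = -0.35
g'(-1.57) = -0.45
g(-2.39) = 0.33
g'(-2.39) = -0.54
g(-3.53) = -2.05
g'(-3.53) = 6.02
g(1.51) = 39.73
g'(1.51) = 35.96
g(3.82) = 191.32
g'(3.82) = 100.62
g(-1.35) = -0.38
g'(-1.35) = 0.27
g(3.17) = 133.02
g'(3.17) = 79.19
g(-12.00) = -990.00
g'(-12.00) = 299.00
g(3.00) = 120.00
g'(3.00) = 74.00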